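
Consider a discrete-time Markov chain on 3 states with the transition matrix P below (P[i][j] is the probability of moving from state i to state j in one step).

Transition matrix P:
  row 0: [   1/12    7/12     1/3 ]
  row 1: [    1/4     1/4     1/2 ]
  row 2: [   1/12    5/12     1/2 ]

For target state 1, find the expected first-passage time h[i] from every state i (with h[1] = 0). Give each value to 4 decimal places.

h = [1.9355, 0.0000, 2.3226]

First-step conditioning: h[1] = 0; for i ≠ 1, h[i] = 1 + Σ_k P[i][k]·h[k].
  h[0] = 1 + 1/12·h[0] + 1/3·h[2]
  h[2] = 1 + 1/12·h[0] + 1/2·h[2]
Solving the 2×2 linear system over states ≠ 1 gives exactly h = [60/31, 0, 72/31] (h[1] = 0 is the target).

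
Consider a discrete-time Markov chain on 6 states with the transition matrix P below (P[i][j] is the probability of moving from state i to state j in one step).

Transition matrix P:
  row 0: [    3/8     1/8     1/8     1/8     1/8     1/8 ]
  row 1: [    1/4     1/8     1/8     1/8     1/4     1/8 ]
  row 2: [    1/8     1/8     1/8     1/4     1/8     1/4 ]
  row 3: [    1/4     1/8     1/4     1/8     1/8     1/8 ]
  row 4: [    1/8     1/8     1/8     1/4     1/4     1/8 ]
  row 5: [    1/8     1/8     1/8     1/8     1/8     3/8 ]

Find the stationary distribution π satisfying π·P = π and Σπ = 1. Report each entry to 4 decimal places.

π = [0.2147, 0.1250, 0.1454, 0.1633, 0.1607, 0.1909]

Balance equations π_j = Σ_i π_i·P[i][j]:
  π_0 = 3/8·π_0 + 1/4·π_1 + 1/8·π_2 + 1/4·π_3 + 1/8·π_4 + 1/8·π_5
  π_1 = 1/8·π_0 + 1/8·π_1 + 1/8·π_2 + 1/8·π_3 + 1/8·π_4 + 1/8·π_5
  π_2 = 1/8·π_0 + 1/8·π_1 + 1/8·π_2 + 1/4·π_3 + 1/8·π_4 + 1/8·π_5
  π_3 = 1/8·π_0 + 1/8·π_1 + 1/4·π_2 + 1/8·π_3 + 1/4·π_4 + 1/8·π_5
  π_4 = 1/8·π_0 + 1/4·π_1 + 1/8·π_2 + 1/8·π_3 + 1/4·π_4 + 1/8·π_5
  normalize: π_0 + π_1 + π_2 + π_3 + π_4 + π_5 = 1
Solving the linear system gives exactly π = [505/2352, 1/8, 57/392, 8/49, 9/56, 449/2352].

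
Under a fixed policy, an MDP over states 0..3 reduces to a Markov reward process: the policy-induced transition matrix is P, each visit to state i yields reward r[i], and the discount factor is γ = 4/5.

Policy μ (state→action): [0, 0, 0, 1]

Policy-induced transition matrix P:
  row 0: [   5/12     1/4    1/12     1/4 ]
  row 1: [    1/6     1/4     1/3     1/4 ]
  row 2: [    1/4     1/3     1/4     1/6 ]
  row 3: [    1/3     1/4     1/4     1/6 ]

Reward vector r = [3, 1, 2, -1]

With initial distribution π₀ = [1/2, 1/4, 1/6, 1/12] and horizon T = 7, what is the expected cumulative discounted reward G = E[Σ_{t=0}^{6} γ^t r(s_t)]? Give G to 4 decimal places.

G = 6.0774

t=0: π = [0.5000, 0.2500, 0.1667, 0.0833], E[r] = 2.0000, γ^t·E[r] = 2.000000, running G = 2.000000
t=1: π = [0.3194, 0.2639, 0.1875, 0.2292], E[r] = 1.3681, γ^t·E[r] = 1.094444, running G = 3.094444
t=2: π = [0.3003, 0.2656, 0.2188, 0.2153], E[r] = 1.3889, γ^t·E[r] = 0.888889, running G = 3.983333
t=3: π = [0.2959, 0.2682, 0.2221, 0.2138], E[r] = 1.3861, γ^t·E[r] = 0.709704, running G = 4.693037
t=4: π = [0.2948, 0.2685, 0.2230, 0.2137], E[r] = 1.3852, γ^t·E[r] = 0.567398, running G = 5.260435
t=5: π = [0.2946, 0.2686, 0.2232, 0.2136], E[r] = 1.3852, γ^t·E[r] = 0.453887, running G = 5.714321
t=6: π = [0.2945, 0.2686, 0.2233, 0.2136], E[r] = 1.3851, γ^t·E[r] = 0.363101, running G = 6.077423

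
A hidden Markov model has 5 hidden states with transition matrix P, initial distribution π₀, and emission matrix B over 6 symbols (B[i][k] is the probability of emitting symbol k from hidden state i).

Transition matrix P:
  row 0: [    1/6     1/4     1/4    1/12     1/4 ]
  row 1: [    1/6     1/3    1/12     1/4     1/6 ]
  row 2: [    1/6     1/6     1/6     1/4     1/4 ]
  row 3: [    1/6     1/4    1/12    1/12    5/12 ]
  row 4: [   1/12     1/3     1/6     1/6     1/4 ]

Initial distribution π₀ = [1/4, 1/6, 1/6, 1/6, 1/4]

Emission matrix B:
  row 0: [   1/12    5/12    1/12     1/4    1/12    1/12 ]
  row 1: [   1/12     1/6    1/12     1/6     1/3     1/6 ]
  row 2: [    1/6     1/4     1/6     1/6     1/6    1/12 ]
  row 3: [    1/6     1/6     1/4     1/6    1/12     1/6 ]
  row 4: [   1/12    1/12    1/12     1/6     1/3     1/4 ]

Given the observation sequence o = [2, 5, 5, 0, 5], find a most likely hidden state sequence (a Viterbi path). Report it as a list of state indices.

t=0: δ = [2.083e-02, 1.389e-02, 2.778e-02, 4.167e-02, 2.083e-02]  (obs o_0=2)
t=1: δ = [5.787e-04, 1.736e-03, 4.340e-04, 1.157e-03, 4.340e-03]  ψ = [3, 3, 0, 2, 3]  (obs o_1=5)
t=2: δ = [3.014e-05, 2.411e-04, 6.028e-05, 1.206e-04, 2.713e-04]  ψ = [4, 4, 4, 4, 4]  (obs o_2=5)
t=3: δ = [3.349e-06, 7.535e-06, 7.535e-06, 1.005e-05, 5.651e-06]  ψ = [1, 4, 4, 1, 4]  (obs o_3=0)
t=4: δ = [1.395e-07, 4.186e-07, 1.047e-07, 3.140e-07, 1.047e-06]  ψ = [3, 1, 2, 1, 3]  (obs o_4=5)
backtrack: best end state = 4; path = [3, 4, 1, 3, 4]

path = [3, 4, 1, 3, 4]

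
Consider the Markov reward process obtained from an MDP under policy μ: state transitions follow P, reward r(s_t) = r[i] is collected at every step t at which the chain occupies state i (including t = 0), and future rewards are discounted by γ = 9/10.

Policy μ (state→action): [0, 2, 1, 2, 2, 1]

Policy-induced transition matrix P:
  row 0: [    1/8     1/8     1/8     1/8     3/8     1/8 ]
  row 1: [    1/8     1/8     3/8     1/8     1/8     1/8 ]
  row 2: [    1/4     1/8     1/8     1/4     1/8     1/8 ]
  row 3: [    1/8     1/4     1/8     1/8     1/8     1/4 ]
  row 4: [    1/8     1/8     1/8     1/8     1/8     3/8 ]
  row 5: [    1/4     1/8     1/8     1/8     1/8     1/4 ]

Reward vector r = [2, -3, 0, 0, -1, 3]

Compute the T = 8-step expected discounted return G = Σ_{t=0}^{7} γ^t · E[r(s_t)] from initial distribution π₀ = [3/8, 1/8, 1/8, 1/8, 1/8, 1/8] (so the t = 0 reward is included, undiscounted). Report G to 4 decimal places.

t=0: π = [0.3750, 0.1250, 0.1250, 0.1250, 0.1250, 0.1250], E[r] = 0.6250, γ^t·E[r] = 0.625000, running G = 0.625000
t=1: π = [0.1563, 0.1406, 0.1563, 0.1406, 0.2188, 0.1875], E[r] = 0.2344, γ^t·E[r] = 0.210938, running G = 0.835938
t=2: π = [0.1680, 0.1426, 0.1602, 0.1445, 0.1641, 0.2207], E[r] = 0.4063, γ^t·E[r] = 0.329063, running G = 1.165000
t=3: π = [0.1726, 0.1431, 0.1606, 0.1450, 0.1670, 0.2117], E[r] = 0.3840, γ^t·E[r] = 0.279960, running G = 1.444960
t=4: π = [0.1715, 0.1431, 0.1608, 0.1451, 0.1682, 0.2113], E[r] = 0.3795, γ^t·E[r] = 0.249021, running G = 1.693981
t=5: π = [0.1715, 0.1431, 0.1608, 0.1451, 0.1679, 0.2116], E[r] = 0.3805, γ^t·E[r] = 0.224684, running G = 1.918665
t=6: π = [0.1715, 0.1431, 0.1608, 0.1451, 0.1679, 0.2116], E[r] = 0.3805, γ^t·E[r] = 0.202200, running G = 2.120865
t=7: π = [0.1715, 0.1431, 0.1608, 0.1451, 0.1679, 0.2116], E[r] = 0.3804, γ^t·E[r] = 0.181964, running G = 2.302829

G = 2.3028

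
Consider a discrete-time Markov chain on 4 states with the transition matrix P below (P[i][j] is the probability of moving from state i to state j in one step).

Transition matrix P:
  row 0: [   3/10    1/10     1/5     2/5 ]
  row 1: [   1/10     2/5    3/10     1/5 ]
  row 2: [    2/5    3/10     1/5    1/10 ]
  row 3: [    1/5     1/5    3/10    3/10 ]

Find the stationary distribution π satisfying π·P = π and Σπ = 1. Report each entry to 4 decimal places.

Balance equations π_j = Σ_i π_i·P[i][j]:
  π_0 = 3/10·π_0 + 1/10·π_1 + 2/5·π_2 + 1/5·π_3
  π_1 = 1/10·π_0 + 2/5·π_1 + 3/10·π_2 + 1/5·π_3
  π_2 = 1/5·π_0 + 3/10·π_1 + 1/5·π_2 + 3/10·π_3
  normalize: π_0 + π_1 + π_2 + π_3 = 1
Solving the linear system gives exactly π = [1/4, 1/4, 1/4, 1/4].

π = [0.2500, 0.2500, 0.2500, 0.2500]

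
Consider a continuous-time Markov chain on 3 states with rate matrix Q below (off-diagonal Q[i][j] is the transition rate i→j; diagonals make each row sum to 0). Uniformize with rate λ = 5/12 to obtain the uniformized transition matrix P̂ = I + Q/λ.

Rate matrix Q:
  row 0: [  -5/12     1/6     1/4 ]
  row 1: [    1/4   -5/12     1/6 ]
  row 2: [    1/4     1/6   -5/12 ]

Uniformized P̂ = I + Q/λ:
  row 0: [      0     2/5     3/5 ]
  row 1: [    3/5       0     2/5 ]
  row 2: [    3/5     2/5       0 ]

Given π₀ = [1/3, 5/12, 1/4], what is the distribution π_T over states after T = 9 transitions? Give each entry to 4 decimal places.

t=0: π = [0.3333, 0.4167, 0.2500]
t=1: π = [0.4000, 0.2333, 0.3667]
t=2: π = [0.3600, 0.3067, 0.3333]
t=3: π = [0.3840, 0.2773, 0.3387]
t=4: π = [0.3696, 0.2891, 0.3413]
t=5: π = [0.3782, 0.2844, 0.3374]
t=6: π = [0.3731, 0.2863, 0.3407]
t=7: π = [0.3762, 0.2855, 0.3383]
t=8: π = [0.3743, 0.2858, 0.3399]
t=9: π = [0.3754, 0.2857, 0.3389]

π = [0.3754, 0.2857, 0.3389]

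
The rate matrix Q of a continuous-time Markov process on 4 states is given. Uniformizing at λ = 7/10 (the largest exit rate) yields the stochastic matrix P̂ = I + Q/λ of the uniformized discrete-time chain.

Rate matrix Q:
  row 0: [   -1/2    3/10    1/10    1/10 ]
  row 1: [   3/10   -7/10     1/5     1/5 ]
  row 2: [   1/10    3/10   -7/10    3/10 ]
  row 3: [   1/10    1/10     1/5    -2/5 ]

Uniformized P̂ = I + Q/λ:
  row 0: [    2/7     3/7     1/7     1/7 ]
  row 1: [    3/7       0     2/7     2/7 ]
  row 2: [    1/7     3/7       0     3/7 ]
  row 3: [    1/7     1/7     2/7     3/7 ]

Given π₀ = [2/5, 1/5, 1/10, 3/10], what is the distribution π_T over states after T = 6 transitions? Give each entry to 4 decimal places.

π = [0.2450, 0.2350, 0.1950, 0.3249]

t=0: π = [0.4000, 0.2000, 0.1000, 0.3000]
t=1: π = [0.2571, 0.2571, 0.2000, 0.2857]
t=2: π = [0.2531, 0.2367, 0.1918, 0.3184]
t=3: π = [0.2466, 0.2362, 0.1948, 0.3224]
t=4: π = [0.2456, 0.2352, 0.1948, 0.3244]
t=5: π = [0.2451, 0.2351, 0.1950, 0.3248]
t=6: π = [0.2450, 0.2350, 0.1950, 0.3249]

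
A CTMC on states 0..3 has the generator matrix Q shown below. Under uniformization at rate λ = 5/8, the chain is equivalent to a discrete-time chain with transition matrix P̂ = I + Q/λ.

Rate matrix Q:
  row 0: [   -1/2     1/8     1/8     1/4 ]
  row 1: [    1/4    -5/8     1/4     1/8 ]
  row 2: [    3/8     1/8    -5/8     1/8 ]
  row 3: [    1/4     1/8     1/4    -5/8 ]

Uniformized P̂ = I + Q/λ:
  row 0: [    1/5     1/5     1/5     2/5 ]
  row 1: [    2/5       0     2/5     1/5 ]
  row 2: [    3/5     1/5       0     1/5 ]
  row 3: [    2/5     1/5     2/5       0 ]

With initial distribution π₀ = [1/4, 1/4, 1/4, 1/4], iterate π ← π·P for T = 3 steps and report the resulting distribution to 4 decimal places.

t=0: π = [0.2500, 0.2500, 0.2500, 0.2500]
t=1: π = [0.4000, 0.1500, 0.2500, 0.2000]
t=2: π = [0.3700, 0.1700, 0.2200, 0.2400]
t=3: π = [0.3700, 0.1660, 0.2380, 0.2260]

π = [0.3700, 0.1660, 0.2380, 0.2260]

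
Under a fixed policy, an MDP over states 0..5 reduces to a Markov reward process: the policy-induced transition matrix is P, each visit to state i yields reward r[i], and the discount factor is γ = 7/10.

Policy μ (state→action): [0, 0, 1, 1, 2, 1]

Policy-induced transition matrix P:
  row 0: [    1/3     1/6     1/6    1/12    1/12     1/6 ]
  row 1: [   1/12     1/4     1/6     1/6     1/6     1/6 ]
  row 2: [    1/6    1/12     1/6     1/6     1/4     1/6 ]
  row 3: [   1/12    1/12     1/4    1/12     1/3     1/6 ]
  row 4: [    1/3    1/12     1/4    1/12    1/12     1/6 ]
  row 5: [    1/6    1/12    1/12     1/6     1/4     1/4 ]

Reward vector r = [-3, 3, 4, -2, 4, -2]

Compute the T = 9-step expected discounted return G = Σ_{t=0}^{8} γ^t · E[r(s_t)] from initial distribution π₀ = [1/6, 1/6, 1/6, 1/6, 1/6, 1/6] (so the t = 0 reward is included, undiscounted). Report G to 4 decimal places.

t=0: π = [0.1667, 0.1667, 0.1667, 0.1667, 0.1667, 0.1667], E[r] = 0.6667, γ^t·E[r] = 0.666667, running G = 0.666667
t=1: π = [0.1944, 0.1250, 0.1806, 0.1250, 0.1944, 0.1806], E[r] = 0.6806, γ^t·E[r] = 0.476389, running G = 1.143056
t=2: π = [0.2106, 0.1204, 0.1782, 0.1238, 0.1852, 0.1817], E[r] = 0.5718, γ^t·E[r] = 0.280162, running G = 1.423218
t=3: π = [0.2123, 0.1209, 0.1773, 0.1234, 0.1843, 0.1818], E[r] = 0.5620, γ^t·E[r] = 0.192772, running G = 1.615990
t=4: π = [0.2124, 0.1212, 0.1772, 0.1233, 0.1841, 0.1818], E[r] = 0.5610, γ^t·E[r] = 0.134705, running G = 1.750695
t=5: π = [0.2124, 0.1212, 0.1771, 0.1233, 0.1841, 0.1818], E[r] = 0.5612, γ^t·E[r] = 0.094314, running G = 1.845009
t=6: π = [0.2124, 0.1212, 0.1771, 0.1233, 0.1841, 0.1818], E[r] = 0.5612, γ^t·E[r] = 0.066027, running G = 1.911035
t=7: π = [0.2124, 0.1212, 0.1771, 0.1233, 0.1841, 0.1818], E[r] = 0.5612, γ^t·E[r] = 0.046220, running G = 1.957255
t=8: π = [0.2124, 0.1212, 0.1771, 0.1233, 0.1841, 0.1818], E[r] = 0.5612, γ^t·E[r] = 0.032354, running G = 1.989609

G = 1.9896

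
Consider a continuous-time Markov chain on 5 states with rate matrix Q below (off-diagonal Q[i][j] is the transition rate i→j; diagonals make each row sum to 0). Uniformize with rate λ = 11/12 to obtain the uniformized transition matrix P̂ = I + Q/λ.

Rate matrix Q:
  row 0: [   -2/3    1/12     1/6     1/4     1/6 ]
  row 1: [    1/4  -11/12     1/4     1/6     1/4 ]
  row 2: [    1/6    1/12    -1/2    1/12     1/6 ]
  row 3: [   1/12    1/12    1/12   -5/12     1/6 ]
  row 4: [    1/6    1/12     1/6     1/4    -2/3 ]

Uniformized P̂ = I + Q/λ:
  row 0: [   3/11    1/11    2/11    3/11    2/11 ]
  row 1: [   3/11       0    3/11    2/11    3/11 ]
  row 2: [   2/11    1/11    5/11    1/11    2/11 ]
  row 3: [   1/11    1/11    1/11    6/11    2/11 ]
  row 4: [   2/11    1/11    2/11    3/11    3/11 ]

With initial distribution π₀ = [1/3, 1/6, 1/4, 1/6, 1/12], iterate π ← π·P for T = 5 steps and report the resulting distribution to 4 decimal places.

π = [0.1778, 0.0833, 0.2226, 0.3080, 0.2083]

t=0: π = [0.3333, 0.1667, 0.2500, 0.1667, 0.0833]
t=1: π = [0.2121, 0.0758, 0.2500, 0.2576, 0.2045]
t=2: π = [0.1846, 0.0840, 0.2335, 0.2906, 0.2073]
t=3: π = [0.1798, 0.0833, 0.2267, 0.3019, 0.2083]
t=4: π = [0.1783, 0.0833, 0.2238, 0.3063, 0.2083]
t=5: π = [0.1778, 0.0833, 0.2226, 0.3080, 0.2083]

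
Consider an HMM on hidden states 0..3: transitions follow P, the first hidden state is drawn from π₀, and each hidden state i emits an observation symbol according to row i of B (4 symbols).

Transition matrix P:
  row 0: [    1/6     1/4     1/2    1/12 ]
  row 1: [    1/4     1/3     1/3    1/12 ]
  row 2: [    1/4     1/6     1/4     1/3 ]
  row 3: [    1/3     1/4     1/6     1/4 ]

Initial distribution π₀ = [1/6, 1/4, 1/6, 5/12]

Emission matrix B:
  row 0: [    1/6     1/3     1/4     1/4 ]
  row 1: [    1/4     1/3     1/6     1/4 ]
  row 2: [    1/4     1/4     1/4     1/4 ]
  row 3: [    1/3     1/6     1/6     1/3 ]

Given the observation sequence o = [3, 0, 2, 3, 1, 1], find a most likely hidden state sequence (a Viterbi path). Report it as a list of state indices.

path = [3, 0, 2, 3, 0, 2]

t=0: δ = [4.167e-02, 6.250e-02, 4.167e-02, 1.389e-01]  (obs o_0=3)
t=1: δ = [7.716e-03, 8.681e-03, 5.787e-03, 1.157e-02]  ψ = [3, 3, 3, 3]  (obs o_1=0)
t=2: δ = [9.645e-04, 4.823e-04, 9.645e-04, 4.823e-04]  ψ = [3, 1, 0, 3]  (obs o_2=2)
t=3: δ = [6.028e-05, 6.028e-05, 1.206e-04, 1.072e-04]  ψ = [2, 0, 0, 2]  (obs o_3=3)
t=4: δ = [1.191e-05, 8.931e-06, 7.535e-06, 6.698e-06]  ψ = [3, 3, 0, 2]  (obs o_4=1)
t=5: δ = [7.442e-07, 9.923e-07, 1.488e-06, 4.186e-07]  ψ = [1, 0, 0, 2]  (obs o_5=1)
backtrack: best end state = 2; path = [3, 0, 2, 3, 0, 2]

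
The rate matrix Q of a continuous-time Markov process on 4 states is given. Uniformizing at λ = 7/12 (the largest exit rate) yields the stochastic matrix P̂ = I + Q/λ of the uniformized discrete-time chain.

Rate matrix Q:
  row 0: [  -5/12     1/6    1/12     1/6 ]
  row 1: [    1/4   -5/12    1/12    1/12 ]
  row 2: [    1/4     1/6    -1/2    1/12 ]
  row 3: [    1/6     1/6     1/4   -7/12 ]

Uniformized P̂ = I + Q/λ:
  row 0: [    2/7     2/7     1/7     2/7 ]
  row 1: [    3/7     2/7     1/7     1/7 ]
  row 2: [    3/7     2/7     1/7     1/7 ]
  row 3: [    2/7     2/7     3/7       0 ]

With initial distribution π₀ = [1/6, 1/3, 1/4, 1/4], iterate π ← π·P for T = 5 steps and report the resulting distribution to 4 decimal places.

t=0: π = [0.1667, 0.3333, 0.2500, 0.2500]
t=1: π = [0.3690, 0.2857, 0.2143, 0.1310]
t=2: π = [0.3571, 0.2857, 0.1803, 0.1769]
t=3: π = [0.3523, 0.2857, 0.1934, 0.1686]
t=4: π = [0.3542, 0.2857, 0.1910, 0.1691]
t=5: π = [0.3538, 0.2857, 0.1912, 0.1693]

π = [0.3538, 0.2857, 0.1912, 0.1693]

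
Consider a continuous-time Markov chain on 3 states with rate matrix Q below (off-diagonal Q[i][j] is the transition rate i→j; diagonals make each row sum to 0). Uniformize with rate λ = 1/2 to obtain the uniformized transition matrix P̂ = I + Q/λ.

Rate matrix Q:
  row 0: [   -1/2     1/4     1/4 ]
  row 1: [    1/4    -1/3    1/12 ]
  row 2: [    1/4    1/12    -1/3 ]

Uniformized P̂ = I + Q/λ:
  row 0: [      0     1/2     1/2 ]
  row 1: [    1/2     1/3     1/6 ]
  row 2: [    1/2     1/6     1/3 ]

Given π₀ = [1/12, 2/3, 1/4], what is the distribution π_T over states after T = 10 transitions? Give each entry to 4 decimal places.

π = [0.3331, 0.3335, 0.3335]

t=0: π = [0.0833, 0.6667, 0.2500]
t=1: π = [0.4583, 0.3056, 0.2361]
t=2: π = [0.2708, 0.3704, 0.3588]
t=3: π = [0.3646, 0.3187, 0.3167]
t=4: π = [0.3177, 0.3413, 0.3410]
t=5: π = [0.3411, 0.3295, 0.3294]
t=6: π = [0.3294, 0.3353, 0.3353]
t=7: π = [0.3353, 0.3324, 0.3324]
t=8: π = [0.3324, 0.3338, 0.3338]
t=9: π = [0.3338, 0.3331, 0.3331]
t=10: π = [0.3331, 0.3335, 0.3335]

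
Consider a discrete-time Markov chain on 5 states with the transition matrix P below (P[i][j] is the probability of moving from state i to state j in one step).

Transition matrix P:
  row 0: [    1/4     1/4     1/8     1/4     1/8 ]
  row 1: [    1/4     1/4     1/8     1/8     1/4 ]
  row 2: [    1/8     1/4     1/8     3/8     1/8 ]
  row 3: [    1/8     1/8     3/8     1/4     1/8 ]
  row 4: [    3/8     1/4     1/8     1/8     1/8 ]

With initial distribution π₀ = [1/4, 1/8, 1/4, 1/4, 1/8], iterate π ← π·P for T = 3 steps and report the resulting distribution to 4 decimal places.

t=0: π = [0.2500, 0.1250, 0.2500, 0.2500, 0.1250]
t=1: π = [0.2031, 0.2188, 0.1875, 0.2500, 0.1406]
t=2: π = [0.2129, 0.2188, 0.1875, 0.2285, 0.1523]
t=3: π = [0.2170, 0.2214, 0.1821, 0.2271, 0.1523]

π = [0.2170, 0.2214, 0.1821, 0.2271, 0.1523]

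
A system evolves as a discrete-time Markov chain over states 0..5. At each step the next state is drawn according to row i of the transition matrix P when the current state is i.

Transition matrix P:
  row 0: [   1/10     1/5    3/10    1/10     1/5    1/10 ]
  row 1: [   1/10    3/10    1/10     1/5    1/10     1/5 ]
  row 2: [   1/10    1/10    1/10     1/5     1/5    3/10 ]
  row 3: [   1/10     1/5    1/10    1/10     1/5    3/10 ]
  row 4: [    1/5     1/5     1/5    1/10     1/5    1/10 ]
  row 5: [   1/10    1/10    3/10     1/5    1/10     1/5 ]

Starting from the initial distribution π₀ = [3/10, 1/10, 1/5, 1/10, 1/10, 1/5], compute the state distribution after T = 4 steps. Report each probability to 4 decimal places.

t=0: π = [0.3000, 0.1000, 0.2000, 0.1000, 0.1000, 0.2000]
t=1: π = [0.1100, 0.1700, 0.2100, 0.1500, 0.1700, 0.1900]
t=2: π = [0.1170, 0.1770, 0.1770, 0.1570, 0.1640, 0.2080]
t=3: π = [0.1164, 0.1792, 0.1814, 0.1562, 0.1615, 0.2053]
t=4: π = [0.1162, 0.1793, 0.1805, 0.1566, 0.1616, 0.2060]

π = [0.1162, 0.1793, 0.1805, 0.1566, 0.1616, 0.2060]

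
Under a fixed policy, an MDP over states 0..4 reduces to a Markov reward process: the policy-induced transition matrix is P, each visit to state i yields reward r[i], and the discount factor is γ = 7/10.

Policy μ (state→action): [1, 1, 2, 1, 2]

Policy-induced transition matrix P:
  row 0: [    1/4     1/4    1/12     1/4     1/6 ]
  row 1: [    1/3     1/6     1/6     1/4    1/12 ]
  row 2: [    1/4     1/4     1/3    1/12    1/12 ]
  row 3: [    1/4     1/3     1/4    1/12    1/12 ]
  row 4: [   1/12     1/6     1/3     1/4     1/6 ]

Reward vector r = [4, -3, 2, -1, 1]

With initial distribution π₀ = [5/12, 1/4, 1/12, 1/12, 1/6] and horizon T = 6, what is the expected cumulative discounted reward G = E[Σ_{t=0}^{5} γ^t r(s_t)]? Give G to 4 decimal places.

t=0: π = [0.4167, 0.2500, 0.0833, 0.0833, 0.1667], E[r] = 1.1667, γ^t·E[r] = 1.166667, running G = 1.166667
t=1: π = [0.2431, 0.2222, 0.1806, 0.2222, 0.1319], E[r] = 0.5764, γ^t·E[r] = 0.403472, running G = 1.570139
t=2: π = [0.2465, 0.2390, 0.2170, 0.1829, 0.1146], E[r] = 0.6348, γ^t·E[r] = 0.311071, running G = 1.881209
t=3: π = [0.2508, 0.2358, 0.2166, 0.1834, 0.1134], E[r] = 0.6593, γ^t·E[r] = 0.226136, running G = 2.107345
t=4: π = [0.2507, 0.2362, 0.2161, 0.1833, 0.1137], E[r] = 0.6569, γ^t·E[r] = 0.157720, running G = 2.265065
t=5: π = [0.2507, 0.2361, 0.2160, 0.1834, 0.1137], E[r] = 0.6568, γ^t·E[r] = 0.110396, running G = 2.375462

G = 2.3755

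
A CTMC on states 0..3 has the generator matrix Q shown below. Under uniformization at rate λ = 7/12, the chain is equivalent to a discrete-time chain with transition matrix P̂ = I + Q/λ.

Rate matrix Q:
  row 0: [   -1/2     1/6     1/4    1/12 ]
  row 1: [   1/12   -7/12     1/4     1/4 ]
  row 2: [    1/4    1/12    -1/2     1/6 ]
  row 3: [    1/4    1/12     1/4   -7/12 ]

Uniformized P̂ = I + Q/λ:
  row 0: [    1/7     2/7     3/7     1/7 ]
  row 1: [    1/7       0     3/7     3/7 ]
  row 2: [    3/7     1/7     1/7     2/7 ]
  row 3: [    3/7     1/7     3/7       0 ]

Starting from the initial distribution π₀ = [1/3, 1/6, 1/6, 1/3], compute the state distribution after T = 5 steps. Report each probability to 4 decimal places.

π = [0.2974, 0.1621, 0.3337, 0.2068]

t=0: π = [0.3333, 0.1667, 0.1667, 0.3333]
t=1: π = [0.2857, 0.1667, 0.3810, 0.1667]
t=2: π = [0.2993, 0.1599, 0.3197, 0.2211]
t=3: π = [0.2974, 0.1628, 0.3372, 0.2026]
t=4: π = [0.2971, 0.1621, 0.3322, 0.2086]
t=5: π = [0.2974, 0.1621, 0.3337, 0.2068]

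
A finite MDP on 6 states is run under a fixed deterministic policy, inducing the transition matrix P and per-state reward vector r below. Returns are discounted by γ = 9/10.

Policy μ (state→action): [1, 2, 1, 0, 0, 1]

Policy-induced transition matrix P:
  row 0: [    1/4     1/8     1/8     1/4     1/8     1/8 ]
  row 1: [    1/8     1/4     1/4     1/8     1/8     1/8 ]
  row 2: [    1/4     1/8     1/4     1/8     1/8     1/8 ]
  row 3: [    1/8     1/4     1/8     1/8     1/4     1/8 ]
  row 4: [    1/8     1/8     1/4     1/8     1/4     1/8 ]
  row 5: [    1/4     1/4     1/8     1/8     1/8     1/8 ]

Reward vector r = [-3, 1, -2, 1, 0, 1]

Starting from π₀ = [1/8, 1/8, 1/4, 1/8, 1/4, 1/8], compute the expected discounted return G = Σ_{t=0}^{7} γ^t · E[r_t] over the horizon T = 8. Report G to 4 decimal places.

t=0: π = [0.1250, 0.1250, 0.2500, 0.1250, 0.2500, 0.1250], E[r] = -0.5000, γ^t·E[r] = -0.500000, running G = -0.500000
t=1: π = [0.1875, 0.1719, 0.2031, 0.1406, 0.1719, 0.1250], E[r] = -0.5313, γ^t·E[r] = -0.478125, running G = -0.978125
t=2: π = [0.1895, 0.1797, 0.1934, 0.1484, 0.1641, 0.1250], E[r] = -0.5020, γ^t·E[r] = -0.406582, running G = -1.384707
t=3: π = [0.1885, 0.1816, 0.1921, 0.1487, 0.1641, 0.1250], E[r] = -0.4944, γ^t·E[r] = -0.360406, running G = -1.745114
t=4: π = [0.1882, 0.1819, 0.1922, 0.1486, 0.1641, 0.1250], E[r] = -0.4936, γ^t·E[r] = -0.323845, running G = -2.068959
t=5: π = [0.1882, 0.1819, 0.1923, 0.1485, 0.1641, 0.1250], E[r] = -0.4936, γ^t·E[r] = -0.291488, running G = -2.360447
t=6: π = [0.1882, 0.1819, 0.1923, 0.1485, 0.1641, 0.1250], E[r] = -0.4937, γ^t·E[r] = -0.262354, running G = -2.622801
t=7: π = [0.1882, 0.1819, 0.1923, 0.1485, 0.1641, 0.1250], E[r] = -0.4937, γ^t·E[r] = -0.236121, running G = -2.858922

G = -2.8589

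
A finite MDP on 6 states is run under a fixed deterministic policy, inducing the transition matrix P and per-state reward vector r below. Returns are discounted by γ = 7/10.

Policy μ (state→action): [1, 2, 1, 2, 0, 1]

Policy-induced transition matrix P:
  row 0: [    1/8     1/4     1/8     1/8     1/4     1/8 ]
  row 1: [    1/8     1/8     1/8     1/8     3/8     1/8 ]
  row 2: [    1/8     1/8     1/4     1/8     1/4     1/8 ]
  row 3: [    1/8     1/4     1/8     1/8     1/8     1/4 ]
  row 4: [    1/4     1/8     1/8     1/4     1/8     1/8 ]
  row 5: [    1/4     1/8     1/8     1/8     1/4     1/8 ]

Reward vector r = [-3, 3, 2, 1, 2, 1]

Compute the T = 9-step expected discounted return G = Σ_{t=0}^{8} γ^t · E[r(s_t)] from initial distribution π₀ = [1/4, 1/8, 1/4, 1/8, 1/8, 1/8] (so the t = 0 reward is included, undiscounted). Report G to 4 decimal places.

t=0: π = [0.2500, 0.1250, 0.2500, 0.1250, 0.1250, 0.1250], E[r] = 0.6250, γ^t·E[r] = 0.625000, running G = 0.625000
t=1: π = [0.1563, 0.1719, 0.1563, 0.1406, 0.2344, 0.1406], E[r] = 1.1094, γ^t·E[r] = 0.776563, running G = 1.401563
t=2: π = [0.1719, 0.1621, 0.1445, 0.1543, 0.2246, 0.1426], E[r] = 1.0059, γ^t·E[r] = 0.492871, running G = 1.894434
t=3: π = [0.1709, 0.1658, 0.1431, 0.1531, 0.2229, 0.1443], E[r] = 1.0139, γ^t·E[r] = 0.347773, running G = 2.242207
t=4: π = [0.1709, 0.1655, 0.1429, 0.1529, 0.2237, 0.1441], E[r] = 1.0140, γ^t·E[r] = 0.243463, running G = 2.485670
t=5: π = [0.1710, 0.1655, 0.1429, 0.1530, 0.2236, 0.1441], E[r] = 1.0135, γ^t·E[r] = 0.170336, running G = 2.656006
t=6: π = [0.1710, 0.1655, 0.1429, 0.1530, 0.2236, 0.1441], E[r] = 1.0136, γ^t·E[r] = 0.119248, running G = 2.775255
t=7: π = [0.1710, 0.1655, 0.1429, 0.1530, 0.2236, 0.1441], E[r] = 1.0136, γ^t·E[r] = 0.083473, running G = 2.858728
t=8: π = [0.1710, 0.1655, 0.1429, 0.1530, 0.2236, 0.1441], E[r] = 1.0136, γ^t·E[r] = 0.058431, running G = 2.917159

G = 2.9172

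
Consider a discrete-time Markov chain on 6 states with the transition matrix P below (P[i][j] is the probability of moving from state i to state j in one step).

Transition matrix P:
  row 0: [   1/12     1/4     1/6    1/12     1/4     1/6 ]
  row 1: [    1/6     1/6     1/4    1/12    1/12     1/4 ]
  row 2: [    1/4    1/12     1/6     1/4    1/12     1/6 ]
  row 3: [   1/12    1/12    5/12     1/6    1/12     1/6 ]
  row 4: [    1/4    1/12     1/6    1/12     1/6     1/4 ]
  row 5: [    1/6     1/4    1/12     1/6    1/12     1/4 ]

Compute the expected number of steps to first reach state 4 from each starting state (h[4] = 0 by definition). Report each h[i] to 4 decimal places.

First-step conditioning: h[4] = 0; for i ≠ 4, h[i] = 1 + Σ_k P[i][k]·h[k].
  h[0] = 1 + 1/12·h[0] + 1/4·h[1] + 1/6·h[2] + 1/12·h[3] + 1/6·h[5]
  h[1] = 1 + 1/6·h[0] + 1/6·h[1] + 1/4·h[2] + 1/12·h[3] + 1/4·h[5]
  h[2] = 1 + 1/4·h[0] + 1/12·h[1] + 1/6·h[2] + 1/4·h[3] + 1/6·h[5]
  h[3] = 1 + 1/12·h[0] + 1/12·h[1] + 5/12·h[2] + 1/6·h[3] + 1/6·h[5]
  h[5] = 1 + 1/6·h[0] + 1/4·h[1] + 1/12·h[2] + 1/6·h[3] + 1/4·h[5]
Solving the 5×5 linear system over states ≠ 4 gives exactly h = [13731/1780, 32433/3560, 32103/3560, 32817/3560, 0, 813/89] (h[4] = 0 is the target).

h = [7.7140, 9.1104, 9.0177, 9.2183, 0.0000, 9.1348]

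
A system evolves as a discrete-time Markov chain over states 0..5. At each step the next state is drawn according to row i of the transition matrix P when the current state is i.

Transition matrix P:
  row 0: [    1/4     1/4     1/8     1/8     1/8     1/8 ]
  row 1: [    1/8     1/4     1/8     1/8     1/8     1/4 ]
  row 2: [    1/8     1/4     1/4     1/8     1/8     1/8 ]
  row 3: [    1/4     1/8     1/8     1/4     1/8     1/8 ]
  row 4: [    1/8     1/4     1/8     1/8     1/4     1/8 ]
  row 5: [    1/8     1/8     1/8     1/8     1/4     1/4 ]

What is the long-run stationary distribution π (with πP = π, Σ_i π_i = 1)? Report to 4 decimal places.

Balance equations π_j = Σ_i π_i·P[i][j]:
  π_0 = 1/4·π_0 + 1/8·π_1 + 1/8·π_2 + 1/4·π_3 + 1/8·π_4 + 1/8·π_5
  π_1 = 1/4·π_0 + 1/4·π_1 + 1/4·π_2 + 1/8·π_3 + 1/4·π_4 + 1/8·π_5
  π_2 = 1/8·π_0 + 1/8·π_1 + 1/4·π_2 + 1/8·π_3 + 1/8·π_4 + 1/8·π_5
  π_3 = 1/8·π_0 + 1/8·π_1 + 1/8·π_2 + 1/4·π_3 + 1/8·π_4 + 1/8·π_5
  π_4 = 1/8·π_0 + 1/8·π_1 + 1/8·π_2 + 1/8·π_3 + 1/4·π_4 + 1/4·π_5
  normalize: π_0 + π_1 + π_2 + π_3 + π_4 + π_5 = 1
Solving the linear system gives exactly π = [8/49, 4/19, 1/7, 1/7, 156/931, 23/133].

π = [0.1633, 0.2105, 0.1429, 0.1429, 0.1676, 0.1729]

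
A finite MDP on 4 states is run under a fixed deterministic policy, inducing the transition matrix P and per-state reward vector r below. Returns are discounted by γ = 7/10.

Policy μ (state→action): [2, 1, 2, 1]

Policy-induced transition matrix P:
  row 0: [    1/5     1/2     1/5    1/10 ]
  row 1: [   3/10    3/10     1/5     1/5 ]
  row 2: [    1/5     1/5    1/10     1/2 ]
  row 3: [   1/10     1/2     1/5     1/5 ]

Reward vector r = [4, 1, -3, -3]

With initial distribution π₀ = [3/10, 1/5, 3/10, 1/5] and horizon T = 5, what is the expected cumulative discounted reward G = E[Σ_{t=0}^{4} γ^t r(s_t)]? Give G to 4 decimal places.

t=0: π = [0.3000, 0.2000, 0.3000, 0.2000], E[r] = -0.1000, γ^t·E[r] = -0.100000, running G = -0.100000
t=1: π = [0.2000, 0.3700, 0.1700, 0.2600], E[r] = -0.1200, γ^t·E[r] = -0.084000, running G = -0.184000
t=2: π = [0.2110, 0.3750, 0.1830, 0.2310], E[r] = -0.0230, γ^t·E[r] = -0.011270, running G = -0.195270
t=3: π = [0.2144, 0.3701, 0.1817, 0.2338], E[r] = -0.0188, γ^t·E[r] = -0.006448, running G = -0.201718
t=4: π = [0.2136, 0.3715, 0.1818, 0.2331], E[r] = -0.0187, γ^t·E[r] = -0.004492, running G = -0.206211

G = -0.2062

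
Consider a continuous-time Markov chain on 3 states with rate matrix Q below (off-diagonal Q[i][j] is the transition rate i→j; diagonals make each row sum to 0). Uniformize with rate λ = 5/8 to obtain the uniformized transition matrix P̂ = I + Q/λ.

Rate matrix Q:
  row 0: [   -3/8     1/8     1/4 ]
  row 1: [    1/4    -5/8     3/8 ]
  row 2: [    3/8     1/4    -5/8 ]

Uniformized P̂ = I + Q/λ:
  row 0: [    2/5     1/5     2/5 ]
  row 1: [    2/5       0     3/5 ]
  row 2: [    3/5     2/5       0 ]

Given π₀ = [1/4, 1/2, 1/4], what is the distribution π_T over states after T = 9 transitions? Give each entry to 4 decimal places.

t=0: π = [0.2500, 0.5000, 0.2500]
t=1: π = [0.4500, 0.1500, 0.4000]
t=2: π = [0.4800, 0.2500, 0.2700]
t=3: π = [0.4540, 0.2040, 0.3420]
t=4: π = [0.4684, 0.2276, 0.3040]
t=5: π = [0.4608, 0.2153, 0.3239]
t=6: π = [0.4648, 0.2217, 0.3135]
t=7: π = [0.4627, 0.2184, 0.3190]
t=8: π = [0.4638, 0.2201, 0.3161]
t=9: π = [0.4632, 0.2192, 0.3176]

π = [0.4632, 0.2192, 0.3176]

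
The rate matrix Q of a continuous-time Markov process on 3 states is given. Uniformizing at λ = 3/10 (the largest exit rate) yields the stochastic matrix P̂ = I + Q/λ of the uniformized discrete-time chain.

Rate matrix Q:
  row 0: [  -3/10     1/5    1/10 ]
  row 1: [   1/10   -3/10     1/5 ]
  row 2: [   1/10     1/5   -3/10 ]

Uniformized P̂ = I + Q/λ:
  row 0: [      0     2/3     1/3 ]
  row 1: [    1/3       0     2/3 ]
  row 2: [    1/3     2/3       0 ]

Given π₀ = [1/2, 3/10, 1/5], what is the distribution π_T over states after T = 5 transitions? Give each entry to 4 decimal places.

π = [0.2490, 0.4132, 0.3379]

t=0: π = [0.5000, 0.3000, 0.2000]
t=1: π = [0.1667, 0.4667, 0.3667]
t=2: π = [0.2778, 0.3556, 0.3667]
t=3: π = [0.2407, 0.4296, 0.3296]
t=4: π = [0.2531, 0.3802, 0.3667]
t=5: π = [0.2490, 0.4132, 0.3379]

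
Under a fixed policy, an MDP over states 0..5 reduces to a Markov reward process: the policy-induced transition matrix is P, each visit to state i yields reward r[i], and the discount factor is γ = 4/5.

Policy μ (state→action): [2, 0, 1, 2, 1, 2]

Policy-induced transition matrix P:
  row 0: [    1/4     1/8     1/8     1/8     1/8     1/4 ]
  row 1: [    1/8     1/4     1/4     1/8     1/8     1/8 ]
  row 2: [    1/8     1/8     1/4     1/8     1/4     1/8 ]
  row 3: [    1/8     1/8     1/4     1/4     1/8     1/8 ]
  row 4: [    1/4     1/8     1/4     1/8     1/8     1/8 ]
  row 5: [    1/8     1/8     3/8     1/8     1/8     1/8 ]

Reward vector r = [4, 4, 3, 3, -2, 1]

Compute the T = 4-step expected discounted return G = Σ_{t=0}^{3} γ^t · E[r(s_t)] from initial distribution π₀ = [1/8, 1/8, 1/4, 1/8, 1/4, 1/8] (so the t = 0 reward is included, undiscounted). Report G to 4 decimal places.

t=0: π = [0.1250, 0.1250, 0.2500, 0.1250, 0.2500, 0.1250], E[r] = 1.7500, γ^t·E[r] = 1.750000, running G = 1.750000
t=1: π = [0.1719, 0.1406, 0.2500, 0.1406, 0.1563, 0.1406], E[r] = 2.2500, γ^t·E[r] = 1.800000, running G = 3.550000
t=2: π = [0.1660, 0.1426, 0.2461, 0.1426, 0.1563, 0.1465], E[r] = 2.2344, γ^t·E[r] = 1.430000, running G = 4.980000
t=3: π = [0.1653, 0.1428, 0.2476, 0.1428, 0.1558, 0.1458], E[r] = 2.2378, γ^t·E[r] = 1.145750, running G = 6.125750

G = 6.1258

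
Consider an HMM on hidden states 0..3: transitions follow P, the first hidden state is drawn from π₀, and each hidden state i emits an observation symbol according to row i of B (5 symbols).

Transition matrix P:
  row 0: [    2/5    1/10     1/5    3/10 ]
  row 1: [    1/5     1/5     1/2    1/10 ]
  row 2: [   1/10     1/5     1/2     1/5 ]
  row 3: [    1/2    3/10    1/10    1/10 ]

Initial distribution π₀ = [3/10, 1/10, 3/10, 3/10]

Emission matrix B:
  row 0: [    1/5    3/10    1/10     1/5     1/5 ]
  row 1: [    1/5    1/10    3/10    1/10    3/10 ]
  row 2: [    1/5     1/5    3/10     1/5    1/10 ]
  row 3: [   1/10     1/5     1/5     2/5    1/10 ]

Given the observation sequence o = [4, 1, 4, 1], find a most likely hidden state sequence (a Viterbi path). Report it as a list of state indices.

t=0: δ = [6.000e-02, 3.000e-02, 3.000e-02, 3.000e-02]  (obs o_0=4)
t=1: δ = [7.200e-03, 9.000e-04, 3.000e-03, 3.600e-03]  ψ = [0, 3, 1, 0]  (obs o_1=1)
t=2: δ = [5.760e-04, 3.240e-04, 1.500e-04, 2.160e-04]  ψ = [0, 3, 2, 0]  (obs o_2=4)
t=3: δ = [6.912e-05, 6.480e-06, 3.240e-05, 3.456e-05]  ψ = [0, 1, 1, 0]  (obs o_3=1)
backtrack: best end state = 0; path = [0, 0, 0, 0]

path = [0, 0, 0, 0]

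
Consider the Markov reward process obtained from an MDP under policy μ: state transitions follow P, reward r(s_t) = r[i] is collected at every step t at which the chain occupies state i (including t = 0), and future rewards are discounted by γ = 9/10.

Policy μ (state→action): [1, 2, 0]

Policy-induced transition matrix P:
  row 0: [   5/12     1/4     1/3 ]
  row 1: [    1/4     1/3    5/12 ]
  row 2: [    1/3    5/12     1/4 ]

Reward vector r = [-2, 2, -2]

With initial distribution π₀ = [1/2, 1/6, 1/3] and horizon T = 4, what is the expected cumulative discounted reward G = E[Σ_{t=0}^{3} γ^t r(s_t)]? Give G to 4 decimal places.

t=0: π = [0.5000, 0.1667, 0.3333], E[r] = -1.3333, γ^t·E[r] = -1.333333, running G = -1.333333
t=1: π = [0.3611, 0.3194, 0.3194], E[r] = -0.7222, γ^t·E[r] = -0.650000, running G = -1.983333
t=2: π = [0.3368, 0.3299, 0.3333], E[r] = -0.6806, γ^t·E[r] = -0.551250, running G = -2.534583
t=3: π = [0.3339, 0.3330, 0.3330], E[r] = -0.6678, γ^t·E[r] = -0.486844, running G = -3.021427

G = -3.0214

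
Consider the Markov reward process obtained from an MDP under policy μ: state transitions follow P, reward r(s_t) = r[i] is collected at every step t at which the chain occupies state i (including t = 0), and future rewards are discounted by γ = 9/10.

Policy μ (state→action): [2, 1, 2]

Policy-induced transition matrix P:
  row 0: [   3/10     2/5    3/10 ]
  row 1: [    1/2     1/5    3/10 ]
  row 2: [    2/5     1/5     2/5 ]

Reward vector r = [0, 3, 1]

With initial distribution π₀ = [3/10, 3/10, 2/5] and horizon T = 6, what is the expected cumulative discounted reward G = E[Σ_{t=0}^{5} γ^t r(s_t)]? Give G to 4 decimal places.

t=0: π = [0.3000, 0.3000, 0.4000], E[r] = 1.3000, γ^t·E[r] = 1.300000, running G = 1.300000
t=1: π = [0.4000, 0.2600, 0.3400], E[r] = 1.1200, γ^t·E[r] = 1.008000, running G = 2.308000
t=2: π = [0.3860, 0.2800, 0.3340], E[r] = 1.1740, γ^t·E[r] = 0.950940, running G = 3.258940
t=3: π = [0.3894, 0.2772, 0.3334], E[r] = 1.1650, γ^t·E[r] = 0.849285, running G = 4.108225
t=4: π = [0.3888, 0.2779, 0.3333], E[r] = 1.1670, γ^t·E[r] = 0.765656, running G = 4.873881
t=5: π = [0.3889, 0.2778, 0.3333], E[r] = 1.1666, γ^t·E[r] = 0.688867, running G = 5.562747

G = 5.5627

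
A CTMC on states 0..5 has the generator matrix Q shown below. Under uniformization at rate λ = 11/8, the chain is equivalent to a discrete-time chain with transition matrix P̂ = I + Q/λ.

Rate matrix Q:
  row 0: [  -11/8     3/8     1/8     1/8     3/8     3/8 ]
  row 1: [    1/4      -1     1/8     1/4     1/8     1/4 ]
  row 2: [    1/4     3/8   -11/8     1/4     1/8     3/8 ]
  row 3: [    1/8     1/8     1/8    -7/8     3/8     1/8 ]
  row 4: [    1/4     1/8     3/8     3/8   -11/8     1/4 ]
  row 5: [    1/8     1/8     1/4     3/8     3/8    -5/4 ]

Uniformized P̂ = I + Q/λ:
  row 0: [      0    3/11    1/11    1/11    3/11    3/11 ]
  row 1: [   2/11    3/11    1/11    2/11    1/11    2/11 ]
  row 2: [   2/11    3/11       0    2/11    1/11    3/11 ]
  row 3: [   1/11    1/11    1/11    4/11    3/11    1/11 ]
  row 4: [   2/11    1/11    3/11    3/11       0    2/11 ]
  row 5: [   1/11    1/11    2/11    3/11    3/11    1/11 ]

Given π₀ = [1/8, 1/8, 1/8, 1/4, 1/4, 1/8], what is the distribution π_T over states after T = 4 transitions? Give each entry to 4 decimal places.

t=0: π = [0.1250, 0.1250, 0.1250, 0.2500, 0.2500, 0.1250]
t=1: π = [0.1250, 0.1591, 0.1364, 0.2500, 0.1591, 0.1705]
t=2: π = [0.1209, 0.1674, 0.1229, 0.2459, 0.1756, 0.1674]
t=3: π = [0.1223, 0.1657, 0.1269, 0.2467, 0.1721, 0.1664]
t=4: π = [0.1220, 0.1663, 0.1258, 0.2463, 0.1726, 0.1669]

π = [0.1220, 0.1663, 0.1258, 0.2463, 0.1726, 0.1669]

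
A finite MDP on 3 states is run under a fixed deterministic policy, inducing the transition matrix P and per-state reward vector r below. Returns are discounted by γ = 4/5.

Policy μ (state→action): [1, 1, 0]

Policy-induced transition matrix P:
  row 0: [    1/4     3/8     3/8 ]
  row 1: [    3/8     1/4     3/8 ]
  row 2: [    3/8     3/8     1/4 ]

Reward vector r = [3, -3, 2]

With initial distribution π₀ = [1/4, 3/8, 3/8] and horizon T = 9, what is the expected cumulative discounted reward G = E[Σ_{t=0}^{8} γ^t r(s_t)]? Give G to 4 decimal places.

t=0: π = [0.2500, 0.3750, 0.3750], E[r] = 0.3750, γ^t·E[r] = 0.375000, running G = 0.375000
t=1: π = [0.3438, 0.3281, 0.3281], E[r] = 0.7031, γ^t·E[r] = 0.562500, running G = 0.937500
t=2: π = [0.3320, 0.3340, 0.3340], E[r] = 0.6621, γ^t·E[r] = 0.423750, running G = 1.361250
t=3: π = [0.3335, 0.3333, 0.3333], E[r] = 0.6672, γ^t·E[r] = 0.341625, running G = 1.702875
t=4: π = [0.3333, 0.3333, 0.3333], E[r] = 0.6666, γ^t·E[r] = 0.273038, running G = 1.975913
t=5: π = [0.3333, 0.3333, 0.3333], E[r] = 0.6667, γ^t·E[r] = 0.218456, running G = 2.194369
t=6: π = [0.3333, 0.3333, 0.3333], E[r] = 0.6667, γ^t·E[r] = 0.174762, running G = 2.369131
t=7: π = [0.3333, 0.3333, 0.3333], E[r] = 0.6667, γ^t·E[r] = 0.139810, running G = 2.508941
t=8: π = [0.3333, 0.3333, 0.3333], E[r] = 0.6667, γ^t·E[r] = 0.111848, running G = 2.620789

G = 2.6208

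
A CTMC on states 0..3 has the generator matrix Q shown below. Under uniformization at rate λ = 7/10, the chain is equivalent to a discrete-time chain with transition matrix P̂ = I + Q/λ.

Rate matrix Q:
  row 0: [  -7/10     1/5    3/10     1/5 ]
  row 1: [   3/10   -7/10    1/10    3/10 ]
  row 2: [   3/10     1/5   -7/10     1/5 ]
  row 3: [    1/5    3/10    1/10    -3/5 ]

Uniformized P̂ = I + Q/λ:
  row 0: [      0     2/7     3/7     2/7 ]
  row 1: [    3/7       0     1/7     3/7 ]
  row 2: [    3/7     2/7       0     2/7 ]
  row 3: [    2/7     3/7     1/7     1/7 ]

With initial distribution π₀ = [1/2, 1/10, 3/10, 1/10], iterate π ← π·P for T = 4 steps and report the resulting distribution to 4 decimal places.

t=0: π = [0.5000, 0.1000, 0.3000, 0.1000]
t=1: π = [0.2000, 0.2714, 0.2429, 0.2857]
t=2: π = [0.3020, 0.2490, 0.1653, 0.2837]
t=3: π = [0.2586, 0.2551, 0.2055, 0.2808]
t=4: π = [0.2776, 0.2529, 0.1874, 0.2820]

π = [0.2776, 0.2529, 0.1874, 0.2820]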